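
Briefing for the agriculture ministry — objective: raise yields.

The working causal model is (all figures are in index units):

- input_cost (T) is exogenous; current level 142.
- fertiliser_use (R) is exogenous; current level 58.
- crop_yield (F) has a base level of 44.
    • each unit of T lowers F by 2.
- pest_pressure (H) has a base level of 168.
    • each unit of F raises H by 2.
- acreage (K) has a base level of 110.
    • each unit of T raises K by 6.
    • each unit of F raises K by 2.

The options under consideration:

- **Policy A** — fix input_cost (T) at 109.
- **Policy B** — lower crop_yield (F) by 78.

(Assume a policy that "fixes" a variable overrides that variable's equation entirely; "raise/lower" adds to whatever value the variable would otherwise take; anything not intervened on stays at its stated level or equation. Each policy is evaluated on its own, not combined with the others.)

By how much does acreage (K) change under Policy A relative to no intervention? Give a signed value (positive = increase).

-66

Baseline:
  T = 142
  F = 44 − 2·142 = -240
  K = 110 + 6·142 + 2·(-240) = 482
Policy A (T := 109):
  T = 109
  F = 44 − 2·109 = -174
  K = 110 + 6·109 + 2·(-174) = 416
Change in K: 416 − 482 = -66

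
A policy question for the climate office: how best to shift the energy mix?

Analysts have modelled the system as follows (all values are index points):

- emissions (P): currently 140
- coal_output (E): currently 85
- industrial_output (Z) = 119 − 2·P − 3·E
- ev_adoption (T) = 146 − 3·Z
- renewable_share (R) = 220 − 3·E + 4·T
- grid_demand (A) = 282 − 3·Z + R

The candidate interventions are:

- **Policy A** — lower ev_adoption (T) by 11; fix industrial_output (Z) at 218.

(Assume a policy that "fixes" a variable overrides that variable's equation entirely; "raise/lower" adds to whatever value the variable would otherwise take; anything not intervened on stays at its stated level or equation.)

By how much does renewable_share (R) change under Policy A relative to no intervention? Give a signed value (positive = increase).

Baseline:
  P = 140
  E = 85
  Z = 119 − 2·140 − 3·85 = -416
  T = 146 − 3·(-416) = 1394
  R = 220 − 3·85 + 4·1394 = 5541
Policy A (T − 11, Z := 218):
  P = 140
  E = 85
  Z = 218
  T = 146 − 3·218 (−11 from intervention) = -519
  R = 220 − 3·85 + 4·(-519) = -2111
Change in R: -2111 − 5541 = -7652

-7652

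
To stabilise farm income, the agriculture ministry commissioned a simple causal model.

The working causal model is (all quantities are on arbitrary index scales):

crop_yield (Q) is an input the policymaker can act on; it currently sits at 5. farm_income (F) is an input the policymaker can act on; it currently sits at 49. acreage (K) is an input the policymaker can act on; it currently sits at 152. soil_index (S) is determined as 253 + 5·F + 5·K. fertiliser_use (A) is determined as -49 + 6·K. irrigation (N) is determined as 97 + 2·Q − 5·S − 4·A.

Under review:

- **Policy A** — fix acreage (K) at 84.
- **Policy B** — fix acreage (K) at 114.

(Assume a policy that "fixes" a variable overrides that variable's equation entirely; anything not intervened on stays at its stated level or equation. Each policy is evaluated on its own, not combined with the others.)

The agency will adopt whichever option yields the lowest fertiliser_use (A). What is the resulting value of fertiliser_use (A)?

455

Policy A (K := 84):
  K = 84
  A = -49 + 6·84 = 455
Policy B (K := 114):
  K = 114
  A = -49 + 6·114 = 635
Comparing — Policy A: A=455, Policy B: A=635. Lowest is 455 (Policy A).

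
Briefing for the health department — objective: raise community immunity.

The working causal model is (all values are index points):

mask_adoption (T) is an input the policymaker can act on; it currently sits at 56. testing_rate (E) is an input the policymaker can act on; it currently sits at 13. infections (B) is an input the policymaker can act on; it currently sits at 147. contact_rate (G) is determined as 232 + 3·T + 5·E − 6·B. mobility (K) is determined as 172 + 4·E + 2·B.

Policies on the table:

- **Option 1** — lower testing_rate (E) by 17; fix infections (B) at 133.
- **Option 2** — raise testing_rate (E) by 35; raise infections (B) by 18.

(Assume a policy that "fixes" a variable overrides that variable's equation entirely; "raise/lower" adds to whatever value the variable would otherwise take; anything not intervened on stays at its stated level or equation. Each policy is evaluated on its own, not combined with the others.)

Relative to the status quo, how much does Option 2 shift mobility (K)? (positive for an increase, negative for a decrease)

Baseline:
  E = 13
  B = 147
  K = 172 + 4·13 + 2·147 = 518
Option 2 (E + 35, B + 18):
  E = 13 + 35 = 48
  B = 147 + 18 = 165
  K = 172 + 4·48 + 2·165 = 694
Change in K: 694 − 518 = 176

176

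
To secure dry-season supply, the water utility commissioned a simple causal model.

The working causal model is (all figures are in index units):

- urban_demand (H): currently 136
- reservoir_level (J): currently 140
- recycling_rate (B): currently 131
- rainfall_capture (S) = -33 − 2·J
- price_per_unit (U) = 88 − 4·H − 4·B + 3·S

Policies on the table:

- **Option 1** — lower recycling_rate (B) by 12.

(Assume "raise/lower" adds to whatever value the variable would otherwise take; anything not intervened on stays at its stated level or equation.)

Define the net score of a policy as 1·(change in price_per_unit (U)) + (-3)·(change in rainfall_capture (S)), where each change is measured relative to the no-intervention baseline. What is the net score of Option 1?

Baseline:
  H = 136
  J = 140
  B = 131
  S = -33 − 2·140 = -313
  U = 88 − 4·136 − 4·131 + 3·(-313) = -1919
Option 1 (B − 12):
  H = 136
  J = 140
  B = 131 − 12 = 119
  S = -33 − 2·140 = -313
  U = 88 − 4·136 − 4·119 + 3·(-313) = -1871
ΔU = -1871 − (-1919) = 48; ΔS = -313 − (-313) = 0
Score = 1·48 + (-3)·0 = 48

48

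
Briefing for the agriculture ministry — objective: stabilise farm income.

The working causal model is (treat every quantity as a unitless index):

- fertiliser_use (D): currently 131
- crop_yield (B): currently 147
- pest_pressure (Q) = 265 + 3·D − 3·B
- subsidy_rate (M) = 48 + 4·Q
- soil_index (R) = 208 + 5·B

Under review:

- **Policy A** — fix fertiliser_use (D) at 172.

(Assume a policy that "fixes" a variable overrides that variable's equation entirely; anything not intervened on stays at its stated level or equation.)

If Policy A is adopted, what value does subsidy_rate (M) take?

1408

Policy A (D := 172):
  D = 172
  B = 147
  Q = 265 + 3·172 − 3·147 = 340
  M = 48 + 4·340 = 1408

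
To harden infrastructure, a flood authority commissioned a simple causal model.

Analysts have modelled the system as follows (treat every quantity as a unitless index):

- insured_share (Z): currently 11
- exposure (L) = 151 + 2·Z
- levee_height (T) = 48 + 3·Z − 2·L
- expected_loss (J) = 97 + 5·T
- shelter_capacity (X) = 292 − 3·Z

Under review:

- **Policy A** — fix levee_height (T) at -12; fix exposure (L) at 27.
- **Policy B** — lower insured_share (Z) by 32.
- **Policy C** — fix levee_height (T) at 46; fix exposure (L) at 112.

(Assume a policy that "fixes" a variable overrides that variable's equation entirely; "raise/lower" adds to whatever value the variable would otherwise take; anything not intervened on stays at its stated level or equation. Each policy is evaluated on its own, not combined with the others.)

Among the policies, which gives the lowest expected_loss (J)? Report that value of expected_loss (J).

Policy A (T := -12, L := 27):
  Z = 11
  L = 27
  T = -12
  J = 97 + 5·(-12) = 37
Policy B (Z − 32):
  Z = 11 − 32 = -21
  L = 151 + 2·(-21) = 109
  T = 48 + 3·(-21) − 2·109 = -233
  J = 97 + 5·(-233) = -1068
Policy C (T := 46, L := 112):
  Z = 11
  L = 112
  T = 46
  J = 97 + 5·46 = 327
Comparing — Policy A: J=37, Policy B: J=-1068, Policy C: J=327. Lowest is -1068 (Policy B).

-1068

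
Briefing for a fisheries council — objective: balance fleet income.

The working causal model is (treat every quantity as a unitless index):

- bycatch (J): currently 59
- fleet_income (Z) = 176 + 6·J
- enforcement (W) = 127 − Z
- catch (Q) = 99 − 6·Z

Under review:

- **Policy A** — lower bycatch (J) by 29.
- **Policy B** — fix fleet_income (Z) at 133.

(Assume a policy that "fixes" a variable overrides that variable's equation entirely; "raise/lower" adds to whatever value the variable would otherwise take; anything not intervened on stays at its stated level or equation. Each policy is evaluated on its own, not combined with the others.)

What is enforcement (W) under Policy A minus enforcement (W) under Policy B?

Policy A (J − 29):
  J = 59 − 29 = 30
  Z = 176 + 6·30 = 356
  W = 127 − 356 = -229
Policy B (Z := 133):
  J = 59
  Z = 133
  W = 127 − 133 = -6
W: -229 − (-6) = -223

-223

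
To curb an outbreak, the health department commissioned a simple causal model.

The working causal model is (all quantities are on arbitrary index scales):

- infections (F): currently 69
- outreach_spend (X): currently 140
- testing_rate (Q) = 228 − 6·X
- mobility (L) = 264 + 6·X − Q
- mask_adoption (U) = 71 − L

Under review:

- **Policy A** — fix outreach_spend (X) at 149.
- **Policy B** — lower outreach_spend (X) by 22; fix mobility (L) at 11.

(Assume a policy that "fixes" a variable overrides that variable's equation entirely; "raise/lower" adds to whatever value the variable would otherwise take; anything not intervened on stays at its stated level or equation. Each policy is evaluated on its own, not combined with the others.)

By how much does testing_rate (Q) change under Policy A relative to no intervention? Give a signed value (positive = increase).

Baseline:
  X = 140
  Q = 228 − 6·140 = -612
Policy A (X := 149):
  X = 149
  Q = 228 − 6·149 = -666
Change in Q: -666 − (-612) = -54

-54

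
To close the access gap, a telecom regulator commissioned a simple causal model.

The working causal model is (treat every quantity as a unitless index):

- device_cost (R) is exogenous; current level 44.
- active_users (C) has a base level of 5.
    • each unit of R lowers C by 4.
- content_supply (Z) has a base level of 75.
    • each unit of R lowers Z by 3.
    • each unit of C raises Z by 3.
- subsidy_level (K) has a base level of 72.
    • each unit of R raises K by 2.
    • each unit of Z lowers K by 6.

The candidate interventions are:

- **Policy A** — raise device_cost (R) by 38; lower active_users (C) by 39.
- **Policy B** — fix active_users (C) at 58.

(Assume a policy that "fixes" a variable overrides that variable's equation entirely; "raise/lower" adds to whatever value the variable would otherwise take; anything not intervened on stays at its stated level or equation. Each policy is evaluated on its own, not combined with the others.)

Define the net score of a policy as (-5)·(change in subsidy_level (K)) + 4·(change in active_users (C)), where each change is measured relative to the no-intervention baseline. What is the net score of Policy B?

21526

Baseline:
  R = 44
  C = 5 − 4·44 = -171
  Z = 75 − 3·44 + 3·(-171) = -570
  K = 72 + 2·44 − 6·(-570) = 3580
Policy B (C := 58):
  R = 44
  C = 58
  Z = 75 − 3·44 + 3·58 = 117
  K = 72 + 2·44 − 6·117 = -542
ΔK = -542 − 3580 = -4122; ΔC = 58 − (-171) = 229
Score = (-5)·(-4122) + 4·229 = 21526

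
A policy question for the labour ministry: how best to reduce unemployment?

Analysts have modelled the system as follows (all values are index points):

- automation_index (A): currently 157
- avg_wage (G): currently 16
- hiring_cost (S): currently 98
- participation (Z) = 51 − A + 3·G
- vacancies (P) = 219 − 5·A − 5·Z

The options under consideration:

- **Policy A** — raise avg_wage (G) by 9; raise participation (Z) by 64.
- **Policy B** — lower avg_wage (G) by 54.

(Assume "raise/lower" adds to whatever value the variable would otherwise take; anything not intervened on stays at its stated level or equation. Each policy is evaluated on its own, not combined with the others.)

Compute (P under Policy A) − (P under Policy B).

Policy A (G + 9, Z + 64):
  A = 157
  G = 16 + 9 = 25
  Z = 51 − 157 + 3·25 (+64 from intervention) = 33
  P = 219 − 5·157 − 5·33 = -731
Policy B (G − 54):
  A = 157
  G = 16 − 54 = -38
  Z = 51 − 157 + 3·(-38) = -220
  P = 219 − 5·157 − 5·(-220) = 534
P: -731 − 534 = -1265

-1265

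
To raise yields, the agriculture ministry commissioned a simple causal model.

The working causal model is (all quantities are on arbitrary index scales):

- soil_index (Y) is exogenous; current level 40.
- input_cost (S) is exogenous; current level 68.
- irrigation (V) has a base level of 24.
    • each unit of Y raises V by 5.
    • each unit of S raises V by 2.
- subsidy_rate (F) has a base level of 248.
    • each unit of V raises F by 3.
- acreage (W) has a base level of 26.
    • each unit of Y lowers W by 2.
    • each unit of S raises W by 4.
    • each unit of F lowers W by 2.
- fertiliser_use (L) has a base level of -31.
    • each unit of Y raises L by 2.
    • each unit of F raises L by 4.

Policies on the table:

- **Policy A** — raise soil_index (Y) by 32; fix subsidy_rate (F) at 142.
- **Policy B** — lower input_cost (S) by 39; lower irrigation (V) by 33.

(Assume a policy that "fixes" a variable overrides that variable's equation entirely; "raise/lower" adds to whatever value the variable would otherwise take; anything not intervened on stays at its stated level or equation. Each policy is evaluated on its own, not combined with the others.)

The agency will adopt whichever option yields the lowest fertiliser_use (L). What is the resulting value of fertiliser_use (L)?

Policy A (Y + 32, F := 142):
  Y = 40 + 32 = 72
  S = 68
  V = 24 + 5·72 + 2·68 = 520
  F = 142
  L = -31 + 2·72 + 4·142 = 681
Policy B (S − 39, V − 33):
  Y = 40
  S = 68 − 39 = 29
  V = 24 + 5·40 + 2·29 (−33 from intervention) = 249
  F = 248 + 3·249 = 995
  L = -31 + 2·40 + 4·995 = 4029
Comparing — Policy A: L=681, Policy B: L=4029. Lowest is 681 (Policy A).

681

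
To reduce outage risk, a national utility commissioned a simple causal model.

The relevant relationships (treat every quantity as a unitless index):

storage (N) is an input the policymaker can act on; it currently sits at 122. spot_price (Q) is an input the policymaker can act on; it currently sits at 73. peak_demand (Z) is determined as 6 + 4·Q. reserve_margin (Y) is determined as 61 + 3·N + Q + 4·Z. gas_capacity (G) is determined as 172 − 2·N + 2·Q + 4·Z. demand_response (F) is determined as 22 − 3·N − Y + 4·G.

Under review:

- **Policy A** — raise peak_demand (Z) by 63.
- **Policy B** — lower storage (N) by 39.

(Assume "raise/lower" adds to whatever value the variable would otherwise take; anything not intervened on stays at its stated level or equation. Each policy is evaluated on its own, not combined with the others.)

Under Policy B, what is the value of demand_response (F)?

3574

Policy B (N − 39):
  N = 122 − 39 = 83
  Q = 73
  Z = 6 + 4·73 = 298
  Y = 61 + 3·83 + 73 + 4·298 = 1575
  G = 172 − 2·83 + 2·73 + 4·298 = 1344
  F = 22 − 3·83 − 1575 + 4·1344 = 3574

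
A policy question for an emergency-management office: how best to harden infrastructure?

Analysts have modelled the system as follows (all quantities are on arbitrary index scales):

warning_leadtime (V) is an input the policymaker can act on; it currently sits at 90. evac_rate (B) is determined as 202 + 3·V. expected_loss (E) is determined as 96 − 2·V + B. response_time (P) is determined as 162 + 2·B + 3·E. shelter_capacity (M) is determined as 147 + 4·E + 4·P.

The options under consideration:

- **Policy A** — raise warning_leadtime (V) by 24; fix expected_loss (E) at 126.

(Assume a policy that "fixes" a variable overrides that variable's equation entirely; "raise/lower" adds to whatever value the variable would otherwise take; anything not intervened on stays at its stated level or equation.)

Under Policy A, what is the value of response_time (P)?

Policy A (V + 24, E := 126):
  V = 90 + 24 = 114
  B = 202 + 3·114 = 544
  E = 126
  P = 162 + 2·544 + 3·126 = 1628

1628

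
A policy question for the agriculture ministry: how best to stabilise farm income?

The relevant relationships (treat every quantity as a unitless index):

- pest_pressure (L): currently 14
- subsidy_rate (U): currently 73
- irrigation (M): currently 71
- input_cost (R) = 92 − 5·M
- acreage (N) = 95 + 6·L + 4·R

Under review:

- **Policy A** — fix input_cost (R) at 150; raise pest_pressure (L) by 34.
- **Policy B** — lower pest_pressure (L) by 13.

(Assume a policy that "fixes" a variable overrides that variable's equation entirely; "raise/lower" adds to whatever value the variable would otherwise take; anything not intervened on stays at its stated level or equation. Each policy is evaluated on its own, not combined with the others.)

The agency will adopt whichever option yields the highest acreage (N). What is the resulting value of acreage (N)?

983

Policy A (R := 150, L + 34):
  L = 14 + 34 = 48
  M = 71
  R = 150
  N = 95 + 6·48 + 4·150 = 983
Policy B (L − 13):
  L = 14 − 13 = 1
  M = 71
  R = 92 − 5·71 = -263
  N = 95 + 6·1 + 4·(-263) = -951
Comparing — Policy A: N=983, Policy B: N=-951. Highest is 983 (Policy A).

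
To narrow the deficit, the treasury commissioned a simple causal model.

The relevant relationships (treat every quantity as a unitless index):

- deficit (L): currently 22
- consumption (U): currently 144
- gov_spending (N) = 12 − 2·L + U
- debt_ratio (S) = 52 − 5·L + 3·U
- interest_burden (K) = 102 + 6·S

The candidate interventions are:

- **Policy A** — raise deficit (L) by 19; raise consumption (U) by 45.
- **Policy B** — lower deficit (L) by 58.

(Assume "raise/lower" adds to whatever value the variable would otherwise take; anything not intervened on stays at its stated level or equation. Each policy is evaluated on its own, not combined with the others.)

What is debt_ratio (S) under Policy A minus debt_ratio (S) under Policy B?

-250

Policy A (L + 19, U + 45):
  L = 22 + 19 = 41
  U = 144 + 45 = 189
  S = 52 − 5·41 + 3·189 = 414
Policy B (L − 58):
  L = 22 − 58 = -36
  U = 144
  S = 52 − 5·(-36) + 3·144 = 664
S: 414 − 664 = -250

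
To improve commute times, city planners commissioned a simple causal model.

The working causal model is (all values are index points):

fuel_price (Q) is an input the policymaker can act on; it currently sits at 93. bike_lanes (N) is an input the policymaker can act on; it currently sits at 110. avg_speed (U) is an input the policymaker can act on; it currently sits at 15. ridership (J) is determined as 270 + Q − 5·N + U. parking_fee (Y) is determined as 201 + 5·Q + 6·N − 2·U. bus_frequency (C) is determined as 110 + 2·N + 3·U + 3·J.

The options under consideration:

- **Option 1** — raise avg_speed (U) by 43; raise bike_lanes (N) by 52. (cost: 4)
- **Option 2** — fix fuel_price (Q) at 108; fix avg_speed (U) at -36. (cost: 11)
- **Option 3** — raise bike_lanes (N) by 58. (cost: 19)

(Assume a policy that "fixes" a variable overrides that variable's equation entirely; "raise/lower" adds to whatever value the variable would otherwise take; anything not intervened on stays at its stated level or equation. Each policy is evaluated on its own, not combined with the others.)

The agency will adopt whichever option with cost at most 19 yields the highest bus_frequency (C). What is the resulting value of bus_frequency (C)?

Option 1 (U + 43, N + 52):
  Q = 93
  N = 110 + 52 = 162
  U = 15 + 43 = 58
  J = 270 + 93 − 5·162 + 58 = -389
  C = 110 + 2·162 + 3·58 + 3·(-389) = -559
Option 2 (Q := 108, U := -36):
  Q = 108
  N = 110
  U = -36
  J = 270 + 108 − 5·110 + (-36) = -208
  C = 110 + 2·110 + 3·(-36) + 3·(-208) = -402
Option 3 (N + 58):
  Q = 93
  N = 110 + 58 = 168
  U = 15
  J = 270 + 93 − 5·168 + 15 = -462
  C = 110 + 2·168 + 3·15 + 3·(-462) = -895
Comparing — Option 1: C=-559, Option 2: C=-402, Option 3: C=-895. Highest is -402 (Option 2).

-402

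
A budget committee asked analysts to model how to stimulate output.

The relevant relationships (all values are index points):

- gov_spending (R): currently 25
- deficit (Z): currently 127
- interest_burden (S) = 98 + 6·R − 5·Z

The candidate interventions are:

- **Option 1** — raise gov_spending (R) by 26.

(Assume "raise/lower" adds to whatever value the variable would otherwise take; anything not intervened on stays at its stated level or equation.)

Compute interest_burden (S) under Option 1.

-231

Option 1 (R + 26):
  R = 25 + 26 = 51
  Z = 127
  S = 98 + 6·51 − 5·127 = -231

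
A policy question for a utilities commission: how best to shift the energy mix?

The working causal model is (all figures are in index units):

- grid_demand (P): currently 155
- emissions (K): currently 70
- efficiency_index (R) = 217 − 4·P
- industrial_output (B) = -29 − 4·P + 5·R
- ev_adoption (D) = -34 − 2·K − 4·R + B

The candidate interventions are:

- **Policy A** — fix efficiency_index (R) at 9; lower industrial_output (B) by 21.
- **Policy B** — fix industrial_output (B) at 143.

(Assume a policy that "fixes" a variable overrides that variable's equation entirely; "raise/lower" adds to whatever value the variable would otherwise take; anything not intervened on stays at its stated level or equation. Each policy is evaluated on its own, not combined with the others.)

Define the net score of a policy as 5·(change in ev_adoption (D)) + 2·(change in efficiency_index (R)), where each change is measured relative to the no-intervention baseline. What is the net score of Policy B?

Baseline:
  P = 155
  K = 70
  R = 217 − 4·155 = -403
  B = -29 − 4·155 + 5·(-403) = -2664
  D = -34 − 2·70 − 4·(-403) + (-2664) = -1226
Policy B (B := 143):
  P = 155
  K = 70
  R = 217 − 4·155 = -403
  B = 143
  D = -34 − 2·70 − 4·(-403) + 143 = 1581
ΔD = 1581 − (-1226) = 2807; ΔR = -403 − (-403) = 0
Score = 5·2807 + 2·0 = 14035

14035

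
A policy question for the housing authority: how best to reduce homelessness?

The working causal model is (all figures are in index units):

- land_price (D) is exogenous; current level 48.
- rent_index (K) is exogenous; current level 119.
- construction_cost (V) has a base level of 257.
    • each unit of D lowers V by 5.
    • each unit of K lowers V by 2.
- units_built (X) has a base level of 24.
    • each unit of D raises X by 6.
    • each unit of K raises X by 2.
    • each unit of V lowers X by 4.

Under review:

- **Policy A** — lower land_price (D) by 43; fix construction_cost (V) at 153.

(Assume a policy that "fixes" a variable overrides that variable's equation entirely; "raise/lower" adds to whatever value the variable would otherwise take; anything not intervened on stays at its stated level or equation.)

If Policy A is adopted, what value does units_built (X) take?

-320

Policy A (D − 43, V := 153):
  D = 48 − 43 = 5
  K = 119
  V = 153
  X = 24 + 6·5 + 2·119 − 4·153 = -320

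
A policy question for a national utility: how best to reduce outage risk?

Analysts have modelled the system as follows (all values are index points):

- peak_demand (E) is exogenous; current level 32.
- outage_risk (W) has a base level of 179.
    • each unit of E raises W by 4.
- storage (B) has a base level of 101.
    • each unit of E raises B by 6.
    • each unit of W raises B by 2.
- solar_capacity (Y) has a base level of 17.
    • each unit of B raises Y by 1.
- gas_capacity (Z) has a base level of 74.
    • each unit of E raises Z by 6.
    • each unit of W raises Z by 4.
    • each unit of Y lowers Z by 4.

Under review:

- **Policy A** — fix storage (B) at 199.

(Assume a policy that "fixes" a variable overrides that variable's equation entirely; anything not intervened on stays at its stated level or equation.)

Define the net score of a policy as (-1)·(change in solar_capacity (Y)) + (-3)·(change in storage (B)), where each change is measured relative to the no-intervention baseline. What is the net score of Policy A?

Baseline:
  E = 32
  W = 179 + 4·32 = 307
  B = 101 + 6·32 + 2·307 = 907
  Y = 17 + 907 = 924
Policy A (B := 199):
  E = 32
  W = 179 + 4·32 = 307
  B = 199
  Y = 17 + 199 = 216
ΔY = 216 − 924 = -708; ΔB = 199 − 907 = -708
Score = (-1)·(-708) + (-3)·(-708) = 2832

2832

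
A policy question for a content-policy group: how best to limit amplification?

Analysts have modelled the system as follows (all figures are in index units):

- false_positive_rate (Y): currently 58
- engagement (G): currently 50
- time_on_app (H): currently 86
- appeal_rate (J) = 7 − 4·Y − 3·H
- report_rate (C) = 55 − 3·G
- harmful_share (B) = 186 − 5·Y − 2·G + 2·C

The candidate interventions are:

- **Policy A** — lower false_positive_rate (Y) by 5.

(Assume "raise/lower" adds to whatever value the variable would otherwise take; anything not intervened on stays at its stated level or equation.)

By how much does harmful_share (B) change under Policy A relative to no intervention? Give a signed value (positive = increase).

Baseline:
  Y = 58
  G = 50
  C = 55 − 3·50 = -95
  B = 186 − 5·58 − 2·50 + 2·(-95) = -394
Policy A (Y − 5):
  Y = 58 − 5 = 53
  G = 50
  C = 55 − 3·50 = -95
  B = 186 − 5·53 − 2·50 + 2·(-95) = -369
Change in B: -369 − (-394) = 25

25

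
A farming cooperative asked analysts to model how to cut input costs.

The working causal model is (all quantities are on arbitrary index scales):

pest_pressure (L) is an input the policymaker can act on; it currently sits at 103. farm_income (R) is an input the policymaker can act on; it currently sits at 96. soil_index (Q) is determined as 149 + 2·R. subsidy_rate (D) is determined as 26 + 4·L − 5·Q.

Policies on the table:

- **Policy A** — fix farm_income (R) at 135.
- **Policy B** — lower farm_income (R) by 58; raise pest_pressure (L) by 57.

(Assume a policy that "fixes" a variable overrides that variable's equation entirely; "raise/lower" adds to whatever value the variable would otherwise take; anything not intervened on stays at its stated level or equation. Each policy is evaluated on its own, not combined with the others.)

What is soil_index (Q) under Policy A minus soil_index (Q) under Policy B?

Policy A (R := 135):
  R = 135
  Q = 149 + 2·135 = 419
Policy B (R − 58, L + 57):
  R = 96 − 58 = 38
  Q = 149 + 2·38 = 225
Q: 419 − 225 = 194

194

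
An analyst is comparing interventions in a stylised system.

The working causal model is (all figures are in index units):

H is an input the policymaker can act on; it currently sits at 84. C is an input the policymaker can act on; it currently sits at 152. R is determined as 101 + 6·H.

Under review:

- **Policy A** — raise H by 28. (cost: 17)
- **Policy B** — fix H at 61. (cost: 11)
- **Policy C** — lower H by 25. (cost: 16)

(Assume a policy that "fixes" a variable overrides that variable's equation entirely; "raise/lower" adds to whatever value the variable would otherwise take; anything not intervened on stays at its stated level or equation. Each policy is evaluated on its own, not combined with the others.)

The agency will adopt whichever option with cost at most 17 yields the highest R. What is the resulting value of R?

Policy A (H + 28):
  H = 84 + 28 = 112
  R = 101 + 6·112 = 773
Policy B (H := 61):
  H = 61
  R = 101 + 6·61 = 467
Policy C (H − 25):
  H = 84 − 25 = 59
  R = 101 + 6·59 = 455
Comparing — Policy A: R=773, Policy B: R=467, Policy C: R=455. Highest is 773 (Policy A).

773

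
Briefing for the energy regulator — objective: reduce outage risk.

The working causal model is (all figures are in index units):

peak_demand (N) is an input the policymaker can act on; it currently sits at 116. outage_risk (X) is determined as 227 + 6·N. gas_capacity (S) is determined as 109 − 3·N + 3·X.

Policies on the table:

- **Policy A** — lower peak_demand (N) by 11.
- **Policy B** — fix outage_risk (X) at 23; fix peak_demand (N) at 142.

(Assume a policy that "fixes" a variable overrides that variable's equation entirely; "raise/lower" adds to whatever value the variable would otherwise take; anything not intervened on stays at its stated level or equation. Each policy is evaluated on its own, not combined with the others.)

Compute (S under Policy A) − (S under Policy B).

2613

Policy A (N − 11):
  N = 116 − 11 = 105
  X = 227 + 6·105 = 857
  S = 109 − 3·105 + 3·857 = 2365
Policy B (X := 23, N := 142):
  N = 142
  X = 23
  S = 109 − 3·142 + 3·23 = -248
S: 2365 − (-248) = 2613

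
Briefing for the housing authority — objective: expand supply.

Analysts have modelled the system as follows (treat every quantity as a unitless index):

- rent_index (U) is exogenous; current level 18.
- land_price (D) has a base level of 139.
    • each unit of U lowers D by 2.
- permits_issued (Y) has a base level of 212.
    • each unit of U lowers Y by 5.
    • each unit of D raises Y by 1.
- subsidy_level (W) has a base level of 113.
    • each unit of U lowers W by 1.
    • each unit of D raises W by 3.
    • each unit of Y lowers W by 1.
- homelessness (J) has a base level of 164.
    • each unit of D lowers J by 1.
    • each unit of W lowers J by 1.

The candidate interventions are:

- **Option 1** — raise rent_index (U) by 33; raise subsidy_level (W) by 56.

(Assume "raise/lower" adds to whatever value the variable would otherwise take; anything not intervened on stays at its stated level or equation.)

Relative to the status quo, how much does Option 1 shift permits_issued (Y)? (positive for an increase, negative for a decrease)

Baseline:
  U = 18
  D = 139 − 2·18 = 103
  Y = 212 − 5·18 + 103 = 225
Option 1 (U + 33, W + 56):
  U = 18 + 33 = 51
  D = 139 − 2·51 = 37
  Y = 212 − 5·51 + 37 = -6
Change in Y: -6 − 225 = -231

-231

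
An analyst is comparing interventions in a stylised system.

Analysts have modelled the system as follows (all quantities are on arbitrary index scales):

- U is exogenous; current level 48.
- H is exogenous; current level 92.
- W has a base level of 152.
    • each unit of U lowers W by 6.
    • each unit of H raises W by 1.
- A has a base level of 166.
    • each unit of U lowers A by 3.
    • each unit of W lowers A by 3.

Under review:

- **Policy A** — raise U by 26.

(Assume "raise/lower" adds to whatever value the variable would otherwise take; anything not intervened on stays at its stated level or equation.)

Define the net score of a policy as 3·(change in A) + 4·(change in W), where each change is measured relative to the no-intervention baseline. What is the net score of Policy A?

546

Baseline:
  U = 48
  H = 92
  W = 152 − 6·48 + 92 = -44
  A = 166 − 3·48 − 3·(-44) = 154
Policy A (U + 26):
  U = 48 + 26 = 74
  H = 92
  W = 152 − 6·74 + 92 = -200
  A = 166 − 3·74 − 3·(-200) = 544
ΔA = 544 − 154 = 390; ΔW = -200 − (-44) = -156
Score = 3·390 + 4·(-156) = 546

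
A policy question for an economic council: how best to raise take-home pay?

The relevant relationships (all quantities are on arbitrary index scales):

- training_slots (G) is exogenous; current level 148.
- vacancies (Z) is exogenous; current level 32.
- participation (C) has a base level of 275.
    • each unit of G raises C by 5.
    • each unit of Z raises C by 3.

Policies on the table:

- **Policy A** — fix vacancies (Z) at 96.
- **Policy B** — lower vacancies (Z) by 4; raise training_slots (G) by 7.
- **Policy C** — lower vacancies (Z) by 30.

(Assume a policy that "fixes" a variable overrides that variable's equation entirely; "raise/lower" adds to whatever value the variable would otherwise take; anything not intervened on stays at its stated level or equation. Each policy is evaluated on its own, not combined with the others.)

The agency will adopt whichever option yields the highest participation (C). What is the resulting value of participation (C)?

1303

Policy A (Z := 96):
  G = 148
  Z = 96
  C = 275 + 5·148 + 3·96 = 1303
Policy B (Z − 4, G + 7):
  G = 148 + 7 = 155
  Z = 32 − 4 = 28
  C = 275 + 5·155 + 3·28 = 1134
Policy C (Z − 30):
  G = 148
  Z = 32 − 30 = 2
  C = 275 + 5·148 + 3·2 = 1021
Comparing — Policy A: C=1303, Policy B: C=1134, Policy C: C=1021. Highest is 1303 (Policy A).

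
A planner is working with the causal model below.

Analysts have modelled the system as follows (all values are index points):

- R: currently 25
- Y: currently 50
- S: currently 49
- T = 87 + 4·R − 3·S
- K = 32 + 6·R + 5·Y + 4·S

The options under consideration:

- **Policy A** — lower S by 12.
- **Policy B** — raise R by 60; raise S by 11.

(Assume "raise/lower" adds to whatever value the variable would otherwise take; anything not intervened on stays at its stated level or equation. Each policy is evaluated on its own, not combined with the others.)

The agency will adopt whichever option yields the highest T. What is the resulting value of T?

247

Policy A (S − 12):
  R = 25
  S = 49 − 12 = 37
  T = 87 + 4·25 − 3·37 = 76
Policy B (R + 60, S + 11):
  R = 25 + 60 = 85
  S = 49 + 11 = 60
  T = 87 + 4·85 − 3·60 = 247
Comparing — Policy A: T=76, Policy B: T=247. Highest is 247 (Policy B).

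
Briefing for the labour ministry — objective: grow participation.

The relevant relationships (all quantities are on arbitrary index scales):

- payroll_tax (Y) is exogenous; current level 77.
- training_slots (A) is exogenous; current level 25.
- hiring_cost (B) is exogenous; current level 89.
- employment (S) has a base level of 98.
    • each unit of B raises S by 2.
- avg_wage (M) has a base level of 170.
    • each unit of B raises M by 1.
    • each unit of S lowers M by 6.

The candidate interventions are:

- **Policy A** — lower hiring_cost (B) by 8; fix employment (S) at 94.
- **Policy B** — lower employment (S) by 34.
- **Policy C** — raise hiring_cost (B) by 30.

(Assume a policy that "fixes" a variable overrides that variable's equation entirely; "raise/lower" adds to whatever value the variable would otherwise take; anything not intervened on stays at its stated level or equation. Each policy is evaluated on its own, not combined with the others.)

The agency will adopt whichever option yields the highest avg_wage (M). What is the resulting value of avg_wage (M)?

-313

Policy A (B − 8, S := 94):
  B = 89 − 8 = 81
  S = 94
  M = 170 + 81 − 6·94 = -313
Policy B (S − 34):
  B = 89
  S = 98 + 2·89 (−34 from intervention) = 242
  M = 170 + 89 − 6·242 = -1193
Policy C (B + 30):
  B = 89 + 30 = 119
  S = 98 + 2·119 = 336
  M = 170 + 119 − 6·336 = -1727
Comparing — Policy A: M=-313, Policy B: M=-1193, Policy C: M=-1727. Highest is -313 (Policy A).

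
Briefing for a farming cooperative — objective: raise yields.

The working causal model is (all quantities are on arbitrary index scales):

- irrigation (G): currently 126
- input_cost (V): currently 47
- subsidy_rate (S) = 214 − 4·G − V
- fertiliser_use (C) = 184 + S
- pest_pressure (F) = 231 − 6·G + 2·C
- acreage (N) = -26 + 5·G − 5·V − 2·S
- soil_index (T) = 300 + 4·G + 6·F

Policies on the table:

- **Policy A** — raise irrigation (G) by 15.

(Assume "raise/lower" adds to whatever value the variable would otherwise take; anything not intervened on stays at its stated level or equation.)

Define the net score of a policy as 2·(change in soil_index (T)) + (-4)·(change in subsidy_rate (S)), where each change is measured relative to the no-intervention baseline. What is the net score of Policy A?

Baseline:
  G = 126
  V = 47
  S = 214 − 4·126 − 47 = -337
  C = 184 + (-337) = -153
  F = 231 − 6·126 + 2·(-153) = -831
  T = 300 + 4·126 + 6·(-831) = -4182
Policy A (G + 15):
  G = 126 + 15 = 141
  V = 47
  S = 214 − 4·141 − 47 = -397
  C = 184 + (-397) = -213
  F = 231 − 6·141 + 2·(-213) = -1041
  T = 300 + 4·141 + 6·(-1041) = -5382
ΔT = -5382 − (-4182) = -1200; ΔS = -397 − (-337) = -60
Score = 2·(-1200) + (-4)·(-60) = -2160

-2160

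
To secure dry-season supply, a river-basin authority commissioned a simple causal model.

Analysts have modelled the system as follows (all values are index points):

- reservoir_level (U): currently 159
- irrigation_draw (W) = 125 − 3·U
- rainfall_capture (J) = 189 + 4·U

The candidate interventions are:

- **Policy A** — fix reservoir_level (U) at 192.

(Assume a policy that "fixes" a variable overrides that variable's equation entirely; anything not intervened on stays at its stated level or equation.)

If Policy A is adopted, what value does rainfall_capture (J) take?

Policy A (U := 192):
  U = 192
  J = 189 + 4·192 = 957

957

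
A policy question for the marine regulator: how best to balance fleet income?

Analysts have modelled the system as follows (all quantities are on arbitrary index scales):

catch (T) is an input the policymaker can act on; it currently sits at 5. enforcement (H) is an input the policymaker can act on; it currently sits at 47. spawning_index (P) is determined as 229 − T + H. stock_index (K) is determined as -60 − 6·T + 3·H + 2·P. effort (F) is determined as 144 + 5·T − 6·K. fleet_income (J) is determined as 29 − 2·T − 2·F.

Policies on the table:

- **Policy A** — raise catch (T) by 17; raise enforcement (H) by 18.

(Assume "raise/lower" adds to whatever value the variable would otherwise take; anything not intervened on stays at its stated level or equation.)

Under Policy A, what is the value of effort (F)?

Policy A (T + 17, H + 18):
  T = 5 + 17 = 22
  H = 47 + 18 = 65
  P = 229 − 22 + 65 = 272
  K = -60 − 6·22 + 3·65 + 2·272 = 547
  F = 144 + 5·22 − 6·547 = -3028

-3028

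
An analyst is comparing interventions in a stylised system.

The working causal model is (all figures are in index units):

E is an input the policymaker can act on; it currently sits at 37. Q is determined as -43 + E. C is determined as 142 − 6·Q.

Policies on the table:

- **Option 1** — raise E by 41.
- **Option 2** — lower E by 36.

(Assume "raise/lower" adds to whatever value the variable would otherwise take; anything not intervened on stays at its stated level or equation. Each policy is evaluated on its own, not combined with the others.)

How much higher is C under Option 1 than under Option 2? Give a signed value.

-462

Option 1 (E + 41):
  E = 37 + 41 = 78
  Q = -43 + 78 = 35
  C = 142 − 6·35 = -68
Option 2 (E − 36):
  E = 37 − 36 = 1
  Q = -43 + 1 = -42
  C = 142 − 6·(-42) = 394
C: -68 − 394 = -462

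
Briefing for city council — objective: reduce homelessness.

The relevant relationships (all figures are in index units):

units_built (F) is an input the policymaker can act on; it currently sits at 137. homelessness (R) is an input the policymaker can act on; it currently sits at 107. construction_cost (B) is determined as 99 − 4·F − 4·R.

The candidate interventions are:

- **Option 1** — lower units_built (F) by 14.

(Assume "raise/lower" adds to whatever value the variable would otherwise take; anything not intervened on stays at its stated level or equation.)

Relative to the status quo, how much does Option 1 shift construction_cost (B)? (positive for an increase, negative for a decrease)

56

Baseline:
  F = 137
  R = 107
  B = 99 − 4·137 − 4·107 = -877
Option 1 (F − 14):
  F = 137 − 14 = 123
  R = 107
  B = 99 − 4·123 − 4·107 = -821
Change in B: -821 − (-877) = 56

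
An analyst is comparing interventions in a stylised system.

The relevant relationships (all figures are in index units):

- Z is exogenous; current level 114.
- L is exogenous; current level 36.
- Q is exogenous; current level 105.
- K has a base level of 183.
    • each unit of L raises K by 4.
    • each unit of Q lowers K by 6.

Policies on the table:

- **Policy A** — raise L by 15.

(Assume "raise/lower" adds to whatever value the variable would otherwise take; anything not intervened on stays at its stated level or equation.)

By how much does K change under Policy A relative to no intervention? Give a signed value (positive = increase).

60

Baseline:
  L = 36
  Q = 105
  K = 183 + 4·36 − 6·105 = -303
Policy A (L + 15):
  L = 36 + 15 = 51
  Q = 105
  K = 183 + 4·51 − 6·105 = -243
Change in K: -243 − (-303) = 60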